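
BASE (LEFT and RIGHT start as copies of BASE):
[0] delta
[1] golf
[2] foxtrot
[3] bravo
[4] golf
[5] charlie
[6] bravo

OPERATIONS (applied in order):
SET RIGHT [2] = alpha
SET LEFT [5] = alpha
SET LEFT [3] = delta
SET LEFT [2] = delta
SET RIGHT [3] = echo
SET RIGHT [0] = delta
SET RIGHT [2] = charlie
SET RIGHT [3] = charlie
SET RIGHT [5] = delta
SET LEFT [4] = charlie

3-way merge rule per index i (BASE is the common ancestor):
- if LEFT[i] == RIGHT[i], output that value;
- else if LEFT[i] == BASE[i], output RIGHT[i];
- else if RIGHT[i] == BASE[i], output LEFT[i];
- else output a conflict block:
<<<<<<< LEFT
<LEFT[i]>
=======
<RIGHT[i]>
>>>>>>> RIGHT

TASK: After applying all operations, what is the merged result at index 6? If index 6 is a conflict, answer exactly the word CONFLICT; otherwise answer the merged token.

Final LEFT:  [delta, golf, delta, delta, charlie, alpha, bravo]
Final RIGHT: [delta, golf, charlie, charlie, golf, delta, bravo]
i=0: L=delta R=delta -> agree -> delta
i=1: L=golf R=golf -> agree -> golf
i=2: BASE=foxtrot L=delta R=charlie all differ -> CONFLICT
i=3: BASE=bravo L=delta R=charlie all differ -> CONFLICT
i=4: L=charlie, R=golf=BASE -> take LEFT -> charlie
i=5: BASE=charlie L=alpha R=delta all differ -> CONFLICT
i=6: L=bravo R=bravo -> agree -> bravo
Index 6 -> bravo

Answer: bravo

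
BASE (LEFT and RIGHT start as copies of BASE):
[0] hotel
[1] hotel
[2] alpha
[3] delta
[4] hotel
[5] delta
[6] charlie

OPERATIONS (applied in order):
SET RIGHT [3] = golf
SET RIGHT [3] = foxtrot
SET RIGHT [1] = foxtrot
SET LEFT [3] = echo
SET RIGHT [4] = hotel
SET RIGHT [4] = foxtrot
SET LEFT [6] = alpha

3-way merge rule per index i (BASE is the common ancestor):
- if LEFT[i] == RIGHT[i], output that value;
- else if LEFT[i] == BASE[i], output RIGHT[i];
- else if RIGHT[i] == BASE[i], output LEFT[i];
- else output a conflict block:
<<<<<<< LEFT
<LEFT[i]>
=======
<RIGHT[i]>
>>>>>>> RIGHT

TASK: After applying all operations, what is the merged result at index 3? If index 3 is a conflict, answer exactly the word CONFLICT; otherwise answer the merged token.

Final LEFT:  [hotel, hotel, alpha, echo, hotel, delta, alpha]
Final RIGHT: [hotel, foxtrot, alpha, foxtrot, foxtrot, delta, charlie]
i=0: L=hotel R=hotel -> agree -> hotel
i=1: L=hotel=BASE, R=foxtrot -> take RIGHT -> foxtrot
i=2: L=alpha R=alpha -> agree -> alpha
i=3: BASE=delta L=echo R=foxtrot all differ -> CONFLICT
i=4: L=hotel=BASE, R=foxtrot -> take RIGHT -> foxtrot
i=5: L=delta R=delta -> agree -> delta
i=6: L=alpha, R=charlie=BASE -> take LEFT -> alpha
Index 3 -> CONFLICT

Answer: CONFLICT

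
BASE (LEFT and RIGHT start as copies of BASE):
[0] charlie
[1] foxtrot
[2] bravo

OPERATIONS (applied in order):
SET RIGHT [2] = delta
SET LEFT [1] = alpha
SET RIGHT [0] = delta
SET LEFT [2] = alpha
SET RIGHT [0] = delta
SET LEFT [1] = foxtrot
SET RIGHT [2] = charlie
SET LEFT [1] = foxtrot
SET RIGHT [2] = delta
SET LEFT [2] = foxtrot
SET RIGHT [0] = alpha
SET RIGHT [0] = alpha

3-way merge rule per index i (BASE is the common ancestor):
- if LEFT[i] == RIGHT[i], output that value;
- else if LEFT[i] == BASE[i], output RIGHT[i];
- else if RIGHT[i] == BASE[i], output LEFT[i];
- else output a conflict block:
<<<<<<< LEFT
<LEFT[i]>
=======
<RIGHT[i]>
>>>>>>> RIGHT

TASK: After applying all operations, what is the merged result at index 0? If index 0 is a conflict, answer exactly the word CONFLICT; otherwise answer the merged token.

Answer: alpha

Derivation:
Final LEFT:  [charlie, foxtrot, foxtrot]
Final RIGHT: [alpha, foxtrot, delta]
i=0: L=charlie=BASE, R=alpha -> take RIGHT -> alpha
i=1: L=foxtrot R=foxtrot -> agree -> foxtrot
i=2: BASE=bravo L=foxtrot R=delta all differ -> CONFLICT
Index 0 -> alpha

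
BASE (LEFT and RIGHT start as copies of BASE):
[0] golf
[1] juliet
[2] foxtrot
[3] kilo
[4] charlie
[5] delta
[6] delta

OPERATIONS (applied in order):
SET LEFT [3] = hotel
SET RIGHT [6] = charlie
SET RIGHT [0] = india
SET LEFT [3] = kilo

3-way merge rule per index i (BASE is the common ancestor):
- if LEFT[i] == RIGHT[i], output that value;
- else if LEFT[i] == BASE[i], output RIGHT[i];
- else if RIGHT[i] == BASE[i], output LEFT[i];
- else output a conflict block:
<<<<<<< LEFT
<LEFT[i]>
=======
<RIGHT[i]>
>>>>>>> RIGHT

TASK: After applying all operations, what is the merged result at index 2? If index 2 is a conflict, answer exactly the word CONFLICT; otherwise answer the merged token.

Final LEFT:  [golf, juliet, foxtrot, kilo, charlie, delta, delta]
Final RIGHT: [india, juliet, foxtrot, kilo, charlie, delta, charlie]
i=0: L=golf=BASE, R=india -> take RIGHT -> india
i=1: L=juliet R=juliet -> agree -> juliet
i=2: L=foxtrot R=foxtrot -> agree -> foxtrot
i=3: L=kilo R=kilo -> agree -> kilo
i=4: L=charlie R=charlie -> agree -> charlie
i=5: L=delta R=delta -> agree -> delta
i=6: L=delta=BASE, R=charlie -> take RIGHT -> charlie
Index 2 -> foxtrot

Answer: foxtrot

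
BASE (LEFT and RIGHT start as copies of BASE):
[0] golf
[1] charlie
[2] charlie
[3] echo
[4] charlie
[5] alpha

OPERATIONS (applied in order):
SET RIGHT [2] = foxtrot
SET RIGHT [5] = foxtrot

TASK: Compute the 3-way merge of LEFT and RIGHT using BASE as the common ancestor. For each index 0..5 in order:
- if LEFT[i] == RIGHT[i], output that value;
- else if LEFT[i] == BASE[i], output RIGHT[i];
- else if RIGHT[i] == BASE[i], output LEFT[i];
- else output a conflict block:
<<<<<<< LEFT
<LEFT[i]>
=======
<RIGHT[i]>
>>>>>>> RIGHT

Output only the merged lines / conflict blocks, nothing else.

Answer: golf
charlie
foxtrot
echo
charlie
foxtrot

Derivation:
Final LEFT:  [golf, charlie, charlie, echo, charlie, alpha]
Final RIGHT: [golf, charlie, foxtrot, echo, charlie, foxtrot]
i=0: L=golf R=golf -> agree -> golf
i=1: L=charlie R=charlie -> agree -> charlie
i=2: L=charlie=BASE, R=foxtrot -> take RIGHT -> foxtrot
i=3: L=echo R=echo -> agree -> echo
i=4: L=charlie R=charlie -> agree -> charlie
i=5: L=alpha=BASE, R=foxtrot -> take RIGHT -> foxtrot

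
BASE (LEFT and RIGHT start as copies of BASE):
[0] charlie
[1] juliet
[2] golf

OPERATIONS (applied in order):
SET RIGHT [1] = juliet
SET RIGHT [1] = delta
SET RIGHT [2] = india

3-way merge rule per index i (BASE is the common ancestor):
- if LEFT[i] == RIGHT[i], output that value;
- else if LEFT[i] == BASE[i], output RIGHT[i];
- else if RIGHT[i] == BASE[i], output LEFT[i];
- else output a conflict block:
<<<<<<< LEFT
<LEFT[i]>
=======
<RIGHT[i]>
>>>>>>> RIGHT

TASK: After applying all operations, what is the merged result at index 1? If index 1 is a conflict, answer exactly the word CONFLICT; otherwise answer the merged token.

Answer: delta

Derivation:
Final LEFT:  [charlie, juliet, golf]
Final RIGHT: [charlie, delta, india]
i=0: L=charlie R=charlie -> agree -> charlie
i=1: L=juliet=BASE, R=delta -> take RIGHT -> delta
i=2: L=golf=BASE, R=india -> take RIGHT -> india
Index 1 -> delta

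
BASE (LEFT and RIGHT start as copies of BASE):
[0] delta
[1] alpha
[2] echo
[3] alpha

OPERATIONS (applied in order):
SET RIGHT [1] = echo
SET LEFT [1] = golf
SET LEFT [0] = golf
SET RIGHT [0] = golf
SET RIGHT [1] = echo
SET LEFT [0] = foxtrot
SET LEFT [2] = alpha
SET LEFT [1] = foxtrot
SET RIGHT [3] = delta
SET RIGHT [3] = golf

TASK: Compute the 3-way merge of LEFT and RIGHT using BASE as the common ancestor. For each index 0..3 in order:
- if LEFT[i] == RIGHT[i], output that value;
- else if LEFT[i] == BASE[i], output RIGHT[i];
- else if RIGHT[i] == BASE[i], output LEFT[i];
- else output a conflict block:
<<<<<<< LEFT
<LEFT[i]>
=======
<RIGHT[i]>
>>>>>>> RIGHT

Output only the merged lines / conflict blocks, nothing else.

Final LEFT:  [foxtrot, foxtrot, alpha, alpha]
Final RIGHT: [golf, echo, echo, golf]
i=0: BASE=delta L=foxtrot R=golf all differ -> CONFLICT
i=1: BASE=alpha L=foxtrot R=echo all differ -> CONFLICT
i=2: L=alpha, R=echo=BASE -> take LEFT -> alpha
i=3: L=alpha=BASE, R=golf -> take RIGHT -> golf

Answer: <<<<<<< LEFT
foxtrot
=======
golf
>>>>>>> RIGHT
<<<<<<< LEFT
foxtrot
=======
echo
>>>>>>> RIGHT
alpha
golf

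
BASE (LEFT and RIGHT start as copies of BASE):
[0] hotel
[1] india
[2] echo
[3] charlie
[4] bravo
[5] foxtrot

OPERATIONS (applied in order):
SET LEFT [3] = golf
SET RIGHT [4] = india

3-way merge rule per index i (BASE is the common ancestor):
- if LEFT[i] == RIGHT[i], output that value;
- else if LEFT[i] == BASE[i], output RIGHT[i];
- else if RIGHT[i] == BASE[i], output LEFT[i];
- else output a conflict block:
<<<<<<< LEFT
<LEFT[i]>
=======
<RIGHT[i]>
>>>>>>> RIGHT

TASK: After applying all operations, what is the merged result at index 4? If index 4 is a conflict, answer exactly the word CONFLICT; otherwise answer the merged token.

Answer: india

Derivation:
Final LEFT:  [hotel, india, echo, golf, bravo, foxtrot]
Final RIGHT: [hotel, india, echo, charlie, india, foxtrot]
i=0: L=hotel R=hotel -> agree -> hotel
i=1: L=india R=india -> agree -> india
i=2: L=echo R=echo -> agree -> echo
i=3: L=golf, R=charlie=BASE -> take LEFT -> golf
i=4: L=bravo=BASE, R=india -> take RIGHT -> india
i=5: L=foxtrot R=foxtrot -> agree -> foxtrot
Index 4 -> india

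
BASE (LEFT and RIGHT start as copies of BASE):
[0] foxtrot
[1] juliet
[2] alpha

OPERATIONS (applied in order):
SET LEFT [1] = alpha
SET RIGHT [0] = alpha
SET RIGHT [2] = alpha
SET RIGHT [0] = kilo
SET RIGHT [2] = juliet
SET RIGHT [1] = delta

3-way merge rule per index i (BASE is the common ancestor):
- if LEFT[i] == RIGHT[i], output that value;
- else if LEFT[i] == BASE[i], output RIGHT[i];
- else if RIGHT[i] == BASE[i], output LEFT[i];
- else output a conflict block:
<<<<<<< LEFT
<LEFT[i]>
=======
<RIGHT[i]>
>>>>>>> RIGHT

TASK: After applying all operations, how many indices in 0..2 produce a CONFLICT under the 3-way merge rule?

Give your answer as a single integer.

Answer: 1

Derivation:
Final LEFT:  [foxtrot, alpha, alpha]
Final RIGHT: [kilo, delta, juliet]
i=0: L=foxtrot=BASE, R=kilo -> take RIGHT -> kilo
i=1: BASE=juliet L=alpha R=delta all differ -> CONFLICT
i=2: L=alpha=BASE, R=juliet -> take RIGHT -> juliet
Conflict count: 1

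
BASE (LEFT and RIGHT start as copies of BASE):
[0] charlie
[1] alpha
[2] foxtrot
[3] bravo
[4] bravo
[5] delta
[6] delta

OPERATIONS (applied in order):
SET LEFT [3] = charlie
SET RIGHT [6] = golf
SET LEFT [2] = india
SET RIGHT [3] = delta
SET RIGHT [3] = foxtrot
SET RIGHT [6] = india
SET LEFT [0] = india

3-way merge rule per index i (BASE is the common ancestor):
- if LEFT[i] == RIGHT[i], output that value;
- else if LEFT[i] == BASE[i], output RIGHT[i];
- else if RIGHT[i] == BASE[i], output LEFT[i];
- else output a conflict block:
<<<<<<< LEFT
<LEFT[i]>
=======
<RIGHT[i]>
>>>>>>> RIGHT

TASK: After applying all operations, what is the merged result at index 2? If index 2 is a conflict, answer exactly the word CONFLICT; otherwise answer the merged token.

Answer: india

Derivation:
Final LEFT:  [india, alpha, india, charlie, bravo, delta, delta]
Final RIGHT: [charlie, alpha, foxtrot, foxtrot, bravo, delta, india]
i=0: L=india, R=charlie=BASE -> take LEFT -> india
i=1: L=alpha R=alpha -> agree -> alpha
i=2: L=india, R=foxtrot=BASE -> take LEFT -> india
i=3: BASE=bravo L=charlie R=foxtrot all differ -> CONFLICT
i=4: L=bravo R=bravo -> agree -> bravo
i=5: L=delta R=delta -> agree -> delta
i=6: L=delta=BASE, R=india -> take RIGHT -> india
Index 2 -> india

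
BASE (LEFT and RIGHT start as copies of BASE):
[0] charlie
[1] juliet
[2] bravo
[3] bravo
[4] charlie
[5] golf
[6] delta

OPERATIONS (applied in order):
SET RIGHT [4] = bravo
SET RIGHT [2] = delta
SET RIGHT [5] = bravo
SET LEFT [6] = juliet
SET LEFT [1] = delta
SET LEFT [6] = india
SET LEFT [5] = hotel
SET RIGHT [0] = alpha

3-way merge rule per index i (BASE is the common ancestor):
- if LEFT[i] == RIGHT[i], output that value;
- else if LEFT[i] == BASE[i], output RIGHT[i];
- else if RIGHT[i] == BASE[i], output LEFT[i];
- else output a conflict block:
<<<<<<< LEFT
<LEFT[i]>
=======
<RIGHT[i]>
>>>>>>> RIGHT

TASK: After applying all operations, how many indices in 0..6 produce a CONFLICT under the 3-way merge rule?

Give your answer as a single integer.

Final LEFT:  [charlie, delta, bravo, bravo, charlie, hotel, india]
Final RIGHT: [alpha, juliet, delta, bravo, bravo, bravo, delta]
i=0: L=charlie=BASE, R=alpha -> take RIGHT -> alpha
i=1: L=delta, R=juliet=BASE -> take LEFT -> delta
i=2: L=bravo=BASE, R=delta -> take RIGHT -> delta
i=3: L=bravo R=bravo -> agree -> bravo
i=4: L=charlie=BASE, R=bravo -> take RIGHT -> bravo
i=5: BASE=golf L=hotel R=bravo all differ -> CONFLICT
i=6: L=india, R=delta=BASE -> take LEFT -> india
Conflict count: 1

Answer: 1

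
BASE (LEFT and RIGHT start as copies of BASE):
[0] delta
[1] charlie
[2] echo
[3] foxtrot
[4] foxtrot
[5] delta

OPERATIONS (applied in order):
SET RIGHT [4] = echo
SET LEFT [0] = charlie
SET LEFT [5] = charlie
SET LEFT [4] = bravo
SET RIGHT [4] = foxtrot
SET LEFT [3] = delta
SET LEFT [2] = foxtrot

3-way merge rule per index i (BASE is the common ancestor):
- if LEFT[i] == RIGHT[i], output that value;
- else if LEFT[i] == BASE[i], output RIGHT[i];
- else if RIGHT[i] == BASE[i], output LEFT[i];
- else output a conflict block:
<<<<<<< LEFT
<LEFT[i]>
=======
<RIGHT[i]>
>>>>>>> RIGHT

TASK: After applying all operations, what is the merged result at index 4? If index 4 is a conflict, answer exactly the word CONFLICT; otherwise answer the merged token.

Final LEFT:  [charlie, charlie, foxtrot, delta, bravo, charlie]
Final RIGHT: [delta, charlie, echo, foxtrot, foxtrot, delta]
i=0: L=charlie, R=delta=BASE -> take LEFT -> charlie
i=1: L=charlie R=charlie -> agree -> charlie
i=2: L=foxtrot, R=echo=BASE -> take LEFT -> foxtrot
i=3: L=delta, R=foxtrot=BASE -> take LEFT -> delta
i=4: L=bravo, R=foxtrot=BASE -> take LEFT -> bravo
i=5: L=charlie, R=delta=BASE -> take LEFT -> charlie
Index 4 -> bravo

Answer: bravo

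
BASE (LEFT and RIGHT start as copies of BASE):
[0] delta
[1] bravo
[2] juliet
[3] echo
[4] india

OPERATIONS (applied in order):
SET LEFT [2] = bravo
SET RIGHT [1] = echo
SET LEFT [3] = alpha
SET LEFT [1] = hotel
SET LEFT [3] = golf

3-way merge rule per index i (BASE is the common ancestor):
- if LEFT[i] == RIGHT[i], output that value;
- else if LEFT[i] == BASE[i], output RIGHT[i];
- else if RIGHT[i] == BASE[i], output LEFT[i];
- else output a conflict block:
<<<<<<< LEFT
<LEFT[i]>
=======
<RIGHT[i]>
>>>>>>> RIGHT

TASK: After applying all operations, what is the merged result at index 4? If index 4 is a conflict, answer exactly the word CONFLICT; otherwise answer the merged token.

Final LEFT:  [delta, hotel, bravo, golf, india]
Final RIGHT: [delta, echo, juliet, echo, india]
i=0: L=delta R=delta -> agree -> delta
i=1: BASE=bravo L=hotel R=echo all differ -> CONFLICT
i=2: L=bravo, R=juliet=BASE -> take LEFT -> bravo
i=3: L=golf, R=echo=BASE -> take LEFT -> golf
i=4: L=india R=india -> agree -> india
Index 4 -> india

Answer: india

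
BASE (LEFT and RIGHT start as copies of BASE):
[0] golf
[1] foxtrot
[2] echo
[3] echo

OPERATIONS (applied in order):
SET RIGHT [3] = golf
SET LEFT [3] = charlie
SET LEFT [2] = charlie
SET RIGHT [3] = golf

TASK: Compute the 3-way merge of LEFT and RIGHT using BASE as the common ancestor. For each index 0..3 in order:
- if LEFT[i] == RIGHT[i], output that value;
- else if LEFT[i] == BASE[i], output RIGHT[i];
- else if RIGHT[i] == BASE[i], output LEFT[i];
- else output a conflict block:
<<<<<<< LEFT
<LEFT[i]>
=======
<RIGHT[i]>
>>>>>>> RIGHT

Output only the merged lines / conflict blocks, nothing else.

Answer: golf
foxtrot
charlie
<<<<<<< LEFT
charlie
=======
golf
>>>>>>> RIGHT

Derivation:
Final LEFT:  [golf, foxtrot, charlie, charlie]
Final RIGHT: [golf, foxtrot, echo, golf]
i=0: L=golf R=golf -> agree -> golf
i=1: L=foxtrot R=foxtrot -> agree -> foxtrot
i=2: L=charlie, R=echo=BASE -> take LEFT -> charlie
i=3: BASE=echo L=charlie R=golf all differ -> CONFLICT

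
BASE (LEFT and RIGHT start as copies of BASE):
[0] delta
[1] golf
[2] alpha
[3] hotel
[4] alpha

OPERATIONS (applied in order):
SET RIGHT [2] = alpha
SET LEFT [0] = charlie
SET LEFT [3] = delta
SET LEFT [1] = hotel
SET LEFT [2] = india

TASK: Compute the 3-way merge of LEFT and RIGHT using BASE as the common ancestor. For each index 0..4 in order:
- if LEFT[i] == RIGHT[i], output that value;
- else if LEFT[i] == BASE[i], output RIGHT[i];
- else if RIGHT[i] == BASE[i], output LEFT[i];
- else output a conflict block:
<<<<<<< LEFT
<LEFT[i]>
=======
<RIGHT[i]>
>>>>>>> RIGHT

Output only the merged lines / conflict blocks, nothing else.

Final LEFT:  [charlie, hotel, india, delta, alpha]
Final RIGHT: [delta, golf, alpha, hotel, alpha]
i=0: L=charlie, R=delta=BASE -> take LEFT -> charlie
i=1: L=hotel, R=golf=BASE -> take LEFT -> hotel
i=2: L=india, R=alpha=BASE -> take LEFT -> india
i=3: L=delta, R=hotel=BASE -> take LEFT -> delta
i=4: L=alpha R=alpha -> agree -> alpha

Answer: charlie
hotel
india
delta
alpha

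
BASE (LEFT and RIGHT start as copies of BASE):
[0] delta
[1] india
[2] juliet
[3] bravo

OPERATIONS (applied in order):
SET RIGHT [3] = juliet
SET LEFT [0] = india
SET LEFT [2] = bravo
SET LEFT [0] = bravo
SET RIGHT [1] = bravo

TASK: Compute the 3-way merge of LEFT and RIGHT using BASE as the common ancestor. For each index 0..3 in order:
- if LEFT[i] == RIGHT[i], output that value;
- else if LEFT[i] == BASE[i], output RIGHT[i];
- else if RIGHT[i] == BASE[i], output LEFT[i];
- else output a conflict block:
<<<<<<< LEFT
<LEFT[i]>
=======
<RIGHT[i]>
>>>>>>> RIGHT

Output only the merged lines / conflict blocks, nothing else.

Final LEFT:  [bravo, india, bravo, bravo]
Final RIGHT: [delta, bravo, juliet, juliet]
i=0: L=bravo, R=delta=BASE -> take LEFT -> bravo
i=1: L=india=BASE, R=bravo -> take RIGHT -> bravo
i=2: L=bravo, R=juliet=BASE -> take LEFT -> bravo
i=3: L=bravo=BASE, R=juliet -> take RIGHT -> juliet

Answer: bravo
bravo
bravo
juliet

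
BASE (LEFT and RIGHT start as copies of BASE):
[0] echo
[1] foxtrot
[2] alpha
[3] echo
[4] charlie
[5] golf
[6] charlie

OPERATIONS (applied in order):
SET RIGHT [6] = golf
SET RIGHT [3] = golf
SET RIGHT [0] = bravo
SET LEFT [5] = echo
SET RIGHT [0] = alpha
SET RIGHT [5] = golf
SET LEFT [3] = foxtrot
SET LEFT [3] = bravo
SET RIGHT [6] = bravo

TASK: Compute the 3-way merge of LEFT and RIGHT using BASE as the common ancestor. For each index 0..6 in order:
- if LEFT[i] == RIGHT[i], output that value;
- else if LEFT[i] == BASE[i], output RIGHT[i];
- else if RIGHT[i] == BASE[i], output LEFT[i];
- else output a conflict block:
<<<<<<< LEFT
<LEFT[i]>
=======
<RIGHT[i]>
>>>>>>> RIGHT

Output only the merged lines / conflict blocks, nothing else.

Answer: alpha
foxtrot
alpha
<<<<<<< LEFT
bravo
=======
golf
>>>>>>> RIGHT
charlie
echo
bravo

Derivation:
Final LEFT:  [echo, foxtrot, alpha, bravo, charlie, echo, charlie]
Final RIGHT: [alpha, foxtrot, alpha, golf, charlie, golf, bravo]
i=0: L=echo=BASE, R=alpha -> take RIGHT -> alpha
i=1: L=foxtrot R=foxtrot -> agree -> foxtrot
i=2: L=alpha R=alpha -> agree -> alpha
i=3: BASE=echo L=bravo R=golf all differ -> CONFLICT
i=4: L=charlie R=charlie -> agree -> charlie
i=5: L=echo, R=golf=BASE -> take LEFT -> echo
i=6: L=charlie=BASE, R=bravo -> take RIGHT -> bravo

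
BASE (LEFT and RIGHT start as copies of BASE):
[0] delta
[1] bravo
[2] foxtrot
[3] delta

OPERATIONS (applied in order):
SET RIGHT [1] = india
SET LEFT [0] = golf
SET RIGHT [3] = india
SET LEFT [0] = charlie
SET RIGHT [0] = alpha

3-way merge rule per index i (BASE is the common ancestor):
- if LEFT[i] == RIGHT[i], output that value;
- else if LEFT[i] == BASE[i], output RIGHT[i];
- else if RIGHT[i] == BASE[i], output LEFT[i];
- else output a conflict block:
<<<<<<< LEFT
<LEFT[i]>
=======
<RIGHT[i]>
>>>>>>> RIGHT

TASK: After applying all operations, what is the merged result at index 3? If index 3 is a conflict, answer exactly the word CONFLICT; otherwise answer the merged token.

Answer: india

Derivation:
Final LEFT:  [charlie, bravo, foxtrot, delta]
Final RIGHT: [alpha, india, foxtrot, india]
i=0: BASE=delta L=charlie R=alpha all differ -> CONFLICT
i=1: L=bravo=BASE, R=india -> take RIGHT -> india
i=2: L=foxtrot R=foxtrot -> agree -> foxtrot
i=3: L=delta=BASE, R=india -> take RIGHT -> india
Index 3 -> india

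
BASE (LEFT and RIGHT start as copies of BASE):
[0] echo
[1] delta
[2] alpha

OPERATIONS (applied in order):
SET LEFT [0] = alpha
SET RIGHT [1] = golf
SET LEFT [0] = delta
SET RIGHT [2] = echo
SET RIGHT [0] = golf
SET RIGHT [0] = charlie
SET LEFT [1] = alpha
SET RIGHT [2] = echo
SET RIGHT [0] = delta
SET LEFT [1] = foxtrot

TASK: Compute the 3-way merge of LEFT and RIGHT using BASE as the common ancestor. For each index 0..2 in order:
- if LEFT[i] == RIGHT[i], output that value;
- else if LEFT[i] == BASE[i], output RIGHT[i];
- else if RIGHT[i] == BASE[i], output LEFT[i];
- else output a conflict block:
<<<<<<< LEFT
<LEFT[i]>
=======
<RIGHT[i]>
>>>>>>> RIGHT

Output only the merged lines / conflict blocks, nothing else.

Final LEFT:  [delta, foxtrot, alpha]
Final RIGHT: [delta, golf, echo]
i=0: L=delta R=delta -> agree -> delta
i=1: BASE=delta L=foxtrot R=golf all differ -> CONFLICT
i=2: L=alpha=BASE, R=echo -> take RIGHT -> echo

Answer: delta
<<<<<<< LEFT
foxtrot
=======
golf
>>>>>>> RIGHT
echo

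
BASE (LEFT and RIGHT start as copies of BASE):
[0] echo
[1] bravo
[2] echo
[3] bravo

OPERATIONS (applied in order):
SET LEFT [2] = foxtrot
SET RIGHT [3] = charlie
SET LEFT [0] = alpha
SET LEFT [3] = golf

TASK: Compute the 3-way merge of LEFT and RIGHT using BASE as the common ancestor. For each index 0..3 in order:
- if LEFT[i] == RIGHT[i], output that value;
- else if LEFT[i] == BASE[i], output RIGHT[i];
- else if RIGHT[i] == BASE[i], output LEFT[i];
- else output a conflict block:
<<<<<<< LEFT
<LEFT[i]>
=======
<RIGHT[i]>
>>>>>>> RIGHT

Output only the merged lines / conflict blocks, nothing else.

Answer: alpha
bravo
foxtrot
<<<<<<< LEFT
golf
=======
charlie
>>>>>>> RIGHT

Derivation:
Final LEFT:  [alpha, bravo, foxtrot, golf]
Final RIGHT: [echo, bravo, echo, charlie]
i=0: L=alpha, R=echo=BASE -> take LEFT -> alpha
i=1: L=bravo R=bravo -> agree -> bravo
i=2: L=foxtrot, R=echo=BASE -> take LEFT -> foxtrot
i=3: BASE=bravo L=golf R=charlie all differ -> CONFLICT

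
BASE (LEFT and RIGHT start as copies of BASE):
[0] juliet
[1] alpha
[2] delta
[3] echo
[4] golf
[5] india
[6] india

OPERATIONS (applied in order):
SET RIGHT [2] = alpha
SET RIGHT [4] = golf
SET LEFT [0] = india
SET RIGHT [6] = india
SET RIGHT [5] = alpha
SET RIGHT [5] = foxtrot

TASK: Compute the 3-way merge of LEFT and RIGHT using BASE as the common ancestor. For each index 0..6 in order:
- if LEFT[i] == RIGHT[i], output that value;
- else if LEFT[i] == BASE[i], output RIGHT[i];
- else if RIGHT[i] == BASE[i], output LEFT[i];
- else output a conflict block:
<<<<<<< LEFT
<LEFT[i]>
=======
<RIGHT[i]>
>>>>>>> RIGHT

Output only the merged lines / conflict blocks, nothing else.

Final LEFT:  [india, alpha, delta, echo, golf, india, india]
Final RIGHT: [juliet, alpha, alpha, echo, golf, foxtrot, india]
i=0: L=india, R=juliet=BASE -> take LEFT -> india
i=1: L=alpha R=alpha -> agree -> alpha
i=2: L=delta=BASE, R=alpha -> take RIGHT -> alpha
i=3: L=echo R=echo -> agree -> echo
i=4: L=golf R=golf -> agree -> golf
i=5: L=india=BASE, R=foxtrot -> take RIGHT -> foxtrot
i=6: L=india R=india -> agree -> india

Answer: india
alpha
alpha
echo
golf
foxtrot
india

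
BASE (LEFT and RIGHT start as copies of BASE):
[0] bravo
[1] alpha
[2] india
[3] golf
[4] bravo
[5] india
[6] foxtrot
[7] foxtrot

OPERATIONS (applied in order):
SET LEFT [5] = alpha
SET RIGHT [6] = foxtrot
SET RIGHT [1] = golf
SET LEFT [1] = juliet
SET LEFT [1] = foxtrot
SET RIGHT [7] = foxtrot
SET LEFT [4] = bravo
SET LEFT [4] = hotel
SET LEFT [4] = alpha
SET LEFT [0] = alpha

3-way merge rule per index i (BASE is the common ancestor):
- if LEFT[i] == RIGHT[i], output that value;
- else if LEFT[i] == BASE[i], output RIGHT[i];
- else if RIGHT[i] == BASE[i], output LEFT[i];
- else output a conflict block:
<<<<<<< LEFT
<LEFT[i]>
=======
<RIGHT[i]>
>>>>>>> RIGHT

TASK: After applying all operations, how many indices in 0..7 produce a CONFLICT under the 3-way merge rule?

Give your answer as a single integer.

Answer: 1

Derivation:
Final LEFT:  [alpha, foxtrot, india, golf, alpha, alpha, foxtrot, foxtrot]
Final RIGHT: [bravo, golf, india, golf, bravo, india, foxtrot, foxtrot]
i=0: L=alpha, R=bravo=BASE -> take LEFT -> alpha
i=1: BASE=alpha L=foxtrot R=golf all differ -> CONFLICT
i=2: L=india R=india -> agree -> india
i=3: L=golf R=golf -> agree -> golf
i=4: L=alpha, R=bravo=BASE -> take LEFT -> alpha
i=5: L=alpha, R=india=BASE -> take LEFT -> alpha
i=6: L=foxtrot R=foxtrot -> agree -> foxtrot
i=7: L=foxtrot R=foxtrot -> agree -> foxtrot
Conflict count: 1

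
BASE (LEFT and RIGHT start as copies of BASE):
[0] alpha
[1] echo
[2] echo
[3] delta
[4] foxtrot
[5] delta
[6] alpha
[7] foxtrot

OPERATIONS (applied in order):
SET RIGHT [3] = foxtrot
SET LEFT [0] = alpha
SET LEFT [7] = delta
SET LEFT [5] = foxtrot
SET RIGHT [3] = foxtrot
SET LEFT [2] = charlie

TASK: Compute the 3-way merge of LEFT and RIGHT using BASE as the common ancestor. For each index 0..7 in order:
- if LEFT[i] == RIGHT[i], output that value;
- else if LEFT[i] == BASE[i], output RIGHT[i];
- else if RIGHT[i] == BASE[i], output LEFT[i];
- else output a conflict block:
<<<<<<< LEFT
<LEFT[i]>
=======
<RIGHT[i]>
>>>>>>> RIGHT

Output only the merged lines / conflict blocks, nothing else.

Final LEFT:  [alpha, echo, charlie, delta, foxtrot, foxtrot, alpha, delta]
Final RIGHT: [alpha, echo, echo, foxtrot, foxtrot, delta, alpha, foxtrot]
i=0: L=alpha R=alpha -> agree -> alpha
i=1: L=echo R=echo -> agree -> echo
i=2: L=charlie, R=echo=BASE -> take LEFT -> charlie
i=3: L=delta=BASE, R=foxtrot -> take RIGHT -> foxtrot
i=4: L=foxtrot R=foxtrot -> agree -> foxtrot
i=5: L=foxtrot, R=delta=BASE -> take LEFT -> foxtrot
i=6: L=alpha R=alpha -> agree -> alpha
i=7: L=delta, R=foxtrot=BASE -> take LEFT -> delta

Answer: alpha
echo
charlie
foxtrot
foxtrot
foxtrot
alpha
delta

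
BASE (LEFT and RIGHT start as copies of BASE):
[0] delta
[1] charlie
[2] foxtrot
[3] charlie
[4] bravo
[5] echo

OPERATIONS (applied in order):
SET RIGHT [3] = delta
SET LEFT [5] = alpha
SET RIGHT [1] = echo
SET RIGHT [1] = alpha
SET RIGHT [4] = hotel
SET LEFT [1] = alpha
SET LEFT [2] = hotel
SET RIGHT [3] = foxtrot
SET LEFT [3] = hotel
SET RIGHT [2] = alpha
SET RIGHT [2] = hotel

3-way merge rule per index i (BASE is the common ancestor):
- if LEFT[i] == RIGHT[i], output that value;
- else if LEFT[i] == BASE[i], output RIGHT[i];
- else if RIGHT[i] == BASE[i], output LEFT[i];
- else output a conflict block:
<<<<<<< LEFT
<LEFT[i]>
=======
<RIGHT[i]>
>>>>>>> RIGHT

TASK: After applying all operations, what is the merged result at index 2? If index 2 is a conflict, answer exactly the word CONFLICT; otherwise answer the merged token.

Final LEFT:  [delta, alpha, hotel, hotel, bravo, alpha]
Final RIGHT: [delta, alpha, hotel, foxtrot, hotel, echo]
i=0: L=delta R=delta -> agree -> delta
i=1: L=alpha R=alpha -> agree -> alpha
i=2: L=hotel R=hotel -> agree -> hotel
i=3: BASE=charlie L=hotel R=foxtrot all differ -> CONFLICT
i=4: L=bravo=BASE, R=hotel -> take RIGHT -> hotel
i=5: L=alpha, R=echo=BASE -> take LEFT -> alpha
Index 2 -> hotel

Answer: hotel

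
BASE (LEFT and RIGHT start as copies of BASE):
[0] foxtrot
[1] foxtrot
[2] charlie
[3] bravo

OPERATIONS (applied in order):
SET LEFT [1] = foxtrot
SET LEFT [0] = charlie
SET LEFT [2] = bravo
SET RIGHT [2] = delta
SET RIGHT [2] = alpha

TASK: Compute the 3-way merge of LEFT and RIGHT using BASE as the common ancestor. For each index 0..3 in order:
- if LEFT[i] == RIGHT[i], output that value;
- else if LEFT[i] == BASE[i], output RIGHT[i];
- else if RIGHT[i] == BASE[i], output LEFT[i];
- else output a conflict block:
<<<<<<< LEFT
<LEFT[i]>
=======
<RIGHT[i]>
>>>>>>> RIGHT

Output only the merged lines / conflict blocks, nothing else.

Final LEFT:  [charlie, foxtrot, bravo, bravo]
Final RIGHT: [foxtrot, foxtrot, alpha, bravo]
i=0: L=charlie, R=foxtrot=BASE -> take LEFT -> charlie
i=1: L=foxtrot R=foxtrot -> agree -> foxtrot
i=2: BASE=charlie L=bravo R=alpha all differ -> CONFLICT
i=3: L=bravo R=bravo -> agree -> bravo

Answer: charlie
foxtrot
<<<<<<< LEFT
bravo
=======
alpha
>>>>>>> RIGHT
bravo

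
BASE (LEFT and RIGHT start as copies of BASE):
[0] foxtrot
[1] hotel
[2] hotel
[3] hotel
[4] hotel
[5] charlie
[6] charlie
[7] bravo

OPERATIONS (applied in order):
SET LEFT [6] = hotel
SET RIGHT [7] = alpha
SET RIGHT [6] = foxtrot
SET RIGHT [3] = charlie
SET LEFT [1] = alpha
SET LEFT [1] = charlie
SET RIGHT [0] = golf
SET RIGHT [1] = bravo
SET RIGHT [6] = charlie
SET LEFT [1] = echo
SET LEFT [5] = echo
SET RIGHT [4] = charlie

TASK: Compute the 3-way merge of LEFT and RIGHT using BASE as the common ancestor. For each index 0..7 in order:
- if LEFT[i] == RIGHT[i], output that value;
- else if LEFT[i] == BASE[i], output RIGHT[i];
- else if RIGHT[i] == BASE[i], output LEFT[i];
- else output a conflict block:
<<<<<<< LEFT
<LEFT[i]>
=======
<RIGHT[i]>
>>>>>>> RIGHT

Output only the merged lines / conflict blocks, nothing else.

Answer: golf
<<<<<<< LEFT
echo
=======
bravo
>>>>>>> RIGHT
hotel
charlie
charlie
echo
hotel
alpha

Derivation:
Final LEFT:  [foxtrot, echo, hotel, hotel, hotel, echo, hotel, bravo]
Final RIGHT: [golf, bravo, hotel, charlie, charlie, charlie, charlie, alpha]
i=0: L=foxtrot=BASE, R=golf -> take RIGHT -> golf
i=1: BASE=hotel L=echo R=bravo all differ -> CONFLICT
i=2: L=hotel R=hotel -> agree -> hotel
i=3: L=hotel=BASE, R=charlie -> take RIGHT -> charlie
i=4: L=hotel=BASE, R=charlie -> take RIGHT -> charlie
i=5: L=echo, R=charlie=BASE -> take LEFT -> echo
i=6: L=hotel, R=charlie=BASE -> take LEFT -> hotel
i=7: L=bravo=BASE, R=alpha -> take RIGHT -> alpha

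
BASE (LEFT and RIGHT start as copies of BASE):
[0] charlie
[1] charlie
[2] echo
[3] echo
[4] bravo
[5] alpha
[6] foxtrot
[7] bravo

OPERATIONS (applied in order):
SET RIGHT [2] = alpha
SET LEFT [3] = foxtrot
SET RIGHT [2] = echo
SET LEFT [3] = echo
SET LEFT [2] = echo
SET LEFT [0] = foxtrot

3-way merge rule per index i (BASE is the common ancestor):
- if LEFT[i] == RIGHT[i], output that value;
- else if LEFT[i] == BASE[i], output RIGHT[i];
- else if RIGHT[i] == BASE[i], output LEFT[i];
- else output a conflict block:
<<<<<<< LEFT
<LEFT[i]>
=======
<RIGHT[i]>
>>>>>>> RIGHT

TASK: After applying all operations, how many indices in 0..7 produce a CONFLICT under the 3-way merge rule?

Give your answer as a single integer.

Answer: 0

Derivation:
Final LEFT:  [foxtrot, charlie, echo, echo, bravo, alpha, foxtrot, bravo]
Final RIGHT: [charlie, charlie, echo, echo, bravo, alpha, foxtrot, bravo]
i=0: L=foxtrot, R=charlie=BASE -> take LEFT -> foxtrot
i=1: L=charlie R=charlie -> agree -> charlie
i=2: L=echo R=echo -> agree -> echo
i=3: L=echo R=echo -> agree -> echo
i=4: L=bravo R=bravo -> agree -> bravo
i=5: L=alpha R=alpha -> agree -> alpha
i=6: L=foxtrot R=foxtrot -> agree -> foxtrot
i=7: L=bravo R=bravo -> agree -> bravo
Conflict count: 0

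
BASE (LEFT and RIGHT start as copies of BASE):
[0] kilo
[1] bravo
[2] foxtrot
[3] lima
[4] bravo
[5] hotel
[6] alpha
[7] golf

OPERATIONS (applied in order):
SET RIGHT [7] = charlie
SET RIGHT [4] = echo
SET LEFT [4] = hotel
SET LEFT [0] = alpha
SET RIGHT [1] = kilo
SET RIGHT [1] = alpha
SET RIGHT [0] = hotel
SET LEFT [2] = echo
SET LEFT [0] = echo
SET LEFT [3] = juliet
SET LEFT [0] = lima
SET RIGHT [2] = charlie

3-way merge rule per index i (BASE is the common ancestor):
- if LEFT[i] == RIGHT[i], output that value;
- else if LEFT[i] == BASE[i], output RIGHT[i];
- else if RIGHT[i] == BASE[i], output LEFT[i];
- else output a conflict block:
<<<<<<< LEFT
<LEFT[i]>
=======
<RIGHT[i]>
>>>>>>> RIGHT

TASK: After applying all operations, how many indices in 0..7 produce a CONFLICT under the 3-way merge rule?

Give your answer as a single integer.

Final LEFT:  [lima, bravo, echo, juliet, hotel, hotel, alpha, golf]
Final RIGHT: [hotel, alpha, charlie, lima, echo, hotel, alpha, charlie]
i=0: BASE=kilo L=lima R=hotel all differ -> CONFLICT
i=1: L=bravo=BASE, R=alpha -> take RIGHT -> alpha
i=2: BASE=foxtrot L=echo R=charlie all differ -> CONFLICT
i=3: L=juliet, R=lima=BASE -> take LEFT -> juliet
i=4: BASE=bravo L=hotel R=echo all differ -> CONFLICT
i=5: L=hotel R=hotel -> agree -> hotel
i=6: L=alpha R=alpha -> agree -> alpha
i=7: L=golf=BASE, R=charlie -> take RIGHT -> charlie
Conflict count: 3

Answer: 3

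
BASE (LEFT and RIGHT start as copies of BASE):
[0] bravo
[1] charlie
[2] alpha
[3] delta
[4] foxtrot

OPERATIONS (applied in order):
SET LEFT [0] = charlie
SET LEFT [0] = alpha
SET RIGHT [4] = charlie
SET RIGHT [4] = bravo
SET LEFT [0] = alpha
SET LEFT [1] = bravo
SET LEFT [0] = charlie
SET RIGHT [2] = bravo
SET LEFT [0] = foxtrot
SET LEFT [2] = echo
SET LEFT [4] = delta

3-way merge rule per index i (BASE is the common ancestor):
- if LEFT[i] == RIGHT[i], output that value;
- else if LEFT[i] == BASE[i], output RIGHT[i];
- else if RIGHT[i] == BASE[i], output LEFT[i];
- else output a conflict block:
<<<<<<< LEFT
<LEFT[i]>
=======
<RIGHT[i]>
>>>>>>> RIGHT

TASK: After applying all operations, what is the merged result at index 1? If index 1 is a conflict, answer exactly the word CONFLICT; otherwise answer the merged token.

Answer: bravo

Derivation:
Final LEFT:  [foxtrot, bravo, echo, delta, delta]
Final RIGHT: [bravo, charlie, bravo, delta, bravo]
i=0: L=foxtrot, R=bravo=BASE -> take LEFT -> foxtrot
i=1: L=bravo, R=charlie=BASE -> take LEFT -> bravo
i=2: BASE=alpha L=echo R=bravo all differ -> CONFLICT
i=3: L=delta R=delta -> agree -> delta
i=4: BASE=foxtrot L=delta R=bravo all differ -> CONFLICT
Index 1 -> bravo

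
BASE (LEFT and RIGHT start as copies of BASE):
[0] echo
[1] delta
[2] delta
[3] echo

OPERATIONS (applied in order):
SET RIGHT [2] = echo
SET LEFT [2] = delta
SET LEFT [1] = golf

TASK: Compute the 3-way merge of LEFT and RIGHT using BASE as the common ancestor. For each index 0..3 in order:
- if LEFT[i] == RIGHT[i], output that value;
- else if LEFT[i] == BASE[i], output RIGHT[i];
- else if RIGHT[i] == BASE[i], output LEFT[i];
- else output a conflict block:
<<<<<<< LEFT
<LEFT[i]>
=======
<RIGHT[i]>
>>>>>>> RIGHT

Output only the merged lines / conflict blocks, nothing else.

Answer: echo
golf
echo
echo

Derivation:
Final LEFT:  [echo, golf, delta, echo]
Final RIGHT: [echo, delta, echo, echo]
i=0: L=echo R=echo -> agree -> echo
i=1: L=golf, R=delta=BASE -> take LEFT -> golf
i=2: L=delta=BASE, R=echo -> take RIGHT -> echo
i=3: L=echo R=echo -> agree -> echo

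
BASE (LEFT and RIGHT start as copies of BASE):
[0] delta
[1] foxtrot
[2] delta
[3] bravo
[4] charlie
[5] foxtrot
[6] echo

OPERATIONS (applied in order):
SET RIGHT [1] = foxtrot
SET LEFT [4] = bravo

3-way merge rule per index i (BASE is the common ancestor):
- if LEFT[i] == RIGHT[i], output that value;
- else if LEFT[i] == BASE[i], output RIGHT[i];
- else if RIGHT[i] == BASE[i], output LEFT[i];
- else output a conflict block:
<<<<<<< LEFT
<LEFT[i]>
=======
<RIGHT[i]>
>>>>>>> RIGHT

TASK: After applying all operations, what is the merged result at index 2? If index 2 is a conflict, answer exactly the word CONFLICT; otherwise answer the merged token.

Answer: delta

Derivation:
Final LEFT:  [delta, foxtrot, delta, bravo, bravo, foxtrot, echo]
Final RIGHT: [delta, foxtrot, delta, bravo, charlie, foxtrot, echo]
i=0: L=delta R=delta -> agree -> delta
i=1: L=foxtrot R=foxtrot -> agree -> foxtrot
i=2: L=delta R=delta -> agree -> delta
i=3: L=bravo R=bravo -> agree -> bravo
i=4: L=bravo, R=charlie=BASE -> take LEFT -> bravo
i=5: L=foxtrot R=foxtrot -> agree -> foxtrot
i=6: L=echo R=echo -> agree -> echo
Index 2 -> delta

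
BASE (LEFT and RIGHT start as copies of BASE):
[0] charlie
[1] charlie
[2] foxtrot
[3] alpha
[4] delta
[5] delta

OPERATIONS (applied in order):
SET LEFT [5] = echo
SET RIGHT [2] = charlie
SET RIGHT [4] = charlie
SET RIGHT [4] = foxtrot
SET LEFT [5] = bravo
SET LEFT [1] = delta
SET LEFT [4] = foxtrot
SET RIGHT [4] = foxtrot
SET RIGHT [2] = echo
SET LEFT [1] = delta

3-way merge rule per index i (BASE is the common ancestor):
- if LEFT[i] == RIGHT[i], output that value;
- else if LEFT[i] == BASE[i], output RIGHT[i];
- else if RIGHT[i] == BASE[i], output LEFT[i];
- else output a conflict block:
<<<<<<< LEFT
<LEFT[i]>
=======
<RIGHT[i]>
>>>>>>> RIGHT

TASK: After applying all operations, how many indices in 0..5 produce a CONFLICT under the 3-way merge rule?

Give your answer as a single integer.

Final LEFT:  [charlie, delta, foxtrot, alpha, foxtrot, bravo]
Final RIGHT: [charlie, charlie, echo, alpha, foxtrot, delta]
i=0: L=charlie R=charlie -> agree -> charlie
i=1: L=delta, R=charlie=BASE -> take LEFT -> delta
i=2: L=foxtrot=BASE, R=echo -> take RIGHT -> echo
i=3: L=alpha R=alpha -> agree -> alpha
i=4: L=foxtrot R=foxtrot -> agree -> foxtrot
i=5: L=bravo, R=delta=BASE -> take LEFT -> bravo
Conflict count: 0

Answer: 0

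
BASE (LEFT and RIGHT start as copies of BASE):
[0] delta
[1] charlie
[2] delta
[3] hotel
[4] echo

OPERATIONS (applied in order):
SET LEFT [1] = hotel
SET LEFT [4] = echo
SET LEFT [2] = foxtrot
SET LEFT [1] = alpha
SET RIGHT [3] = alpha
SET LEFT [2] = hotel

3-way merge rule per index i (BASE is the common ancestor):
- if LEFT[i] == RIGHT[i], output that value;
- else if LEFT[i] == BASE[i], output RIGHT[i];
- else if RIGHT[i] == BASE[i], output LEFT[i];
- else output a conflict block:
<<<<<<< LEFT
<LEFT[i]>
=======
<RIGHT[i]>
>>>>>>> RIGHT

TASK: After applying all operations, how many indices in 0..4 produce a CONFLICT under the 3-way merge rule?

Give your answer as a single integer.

Final LEFT:  [delta, alpha, hotel, hotel, echo]
Final RIGHT: [delta, charlie, delta, alpha, echo]
i=0: L=delta R=delta -> agree -> delta
i=1: L=alpha, R=charlie=BASE -> take LEFT -> alpha
i=2: L=hotel, R=delta=BASE -> take LEFT -> hotel
i=3: L=hotel=BASE, R=alpha -> take RIGHT -> alpha
i=4: L=echo R=echo -> agree -> echo
Conflict count: 0

Answer: 0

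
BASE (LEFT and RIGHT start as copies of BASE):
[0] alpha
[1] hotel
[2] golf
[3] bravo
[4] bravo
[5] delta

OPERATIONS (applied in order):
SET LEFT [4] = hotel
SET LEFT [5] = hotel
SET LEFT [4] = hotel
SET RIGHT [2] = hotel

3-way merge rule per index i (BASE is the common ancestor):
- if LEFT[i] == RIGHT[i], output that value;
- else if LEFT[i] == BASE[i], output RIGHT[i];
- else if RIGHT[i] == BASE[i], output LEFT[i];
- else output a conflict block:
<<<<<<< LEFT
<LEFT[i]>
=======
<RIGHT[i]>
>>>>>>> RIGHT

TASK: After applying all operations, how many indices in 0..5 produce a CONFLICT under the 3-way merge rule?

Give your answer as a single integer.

Answer: 0

Derivation:
Final LEFT:  [alpha, hotel, golf, bravo, hotel, hotel]
Final RIGHT: [alpha, hotel, hotel, bravo, bravo, delta]
i=0: L=alpha R=alpha -> agree -> alpha
i=1: L=hotel R=hotel -> agree -> hotel
i=2: L=golf=BASE, R=hotel -> take RIGHT -> hotel
i=3: L=bravo R=bravo -> agree -> bravo
i=4: L=hotel, R=bravo=BASE -> take LEFT -> hotel
i=5: L=hotel, R=delta=BASE -> take LEFT -> hotel
Conflict count: 0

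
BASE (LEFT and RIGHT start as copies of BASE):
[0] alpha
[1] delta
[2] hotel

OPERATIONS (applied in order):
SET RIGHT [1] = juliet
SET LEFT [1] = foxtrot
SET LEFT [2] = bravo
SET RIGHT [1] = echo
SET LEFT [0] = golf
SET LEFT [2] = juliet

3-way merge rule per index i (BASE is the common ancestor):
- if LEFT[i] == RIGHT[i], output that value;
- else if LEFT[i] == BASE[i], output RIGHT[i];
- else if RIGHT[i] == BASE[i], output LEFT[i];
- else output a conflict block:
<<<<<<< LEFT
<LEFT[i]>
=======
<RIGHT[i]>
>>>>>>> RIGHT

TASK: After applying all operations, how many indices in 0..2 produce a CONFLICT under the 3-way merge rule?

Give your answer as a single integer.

Answer: 1

Derivation:
Final LEFT:  [golf, foxtrot, juliet]
Final RIGHT: [alpha, echo, hotel]
i=0: L=golf, R=alpha=BASE -> take LEFT -> golf
i=1: BASE=delta L=foxtrot R=echo all differ -> CONFLICT
i=2: L=juliet, R=hotel=BASE -> take LEFT -> juliet
Conflict count: 1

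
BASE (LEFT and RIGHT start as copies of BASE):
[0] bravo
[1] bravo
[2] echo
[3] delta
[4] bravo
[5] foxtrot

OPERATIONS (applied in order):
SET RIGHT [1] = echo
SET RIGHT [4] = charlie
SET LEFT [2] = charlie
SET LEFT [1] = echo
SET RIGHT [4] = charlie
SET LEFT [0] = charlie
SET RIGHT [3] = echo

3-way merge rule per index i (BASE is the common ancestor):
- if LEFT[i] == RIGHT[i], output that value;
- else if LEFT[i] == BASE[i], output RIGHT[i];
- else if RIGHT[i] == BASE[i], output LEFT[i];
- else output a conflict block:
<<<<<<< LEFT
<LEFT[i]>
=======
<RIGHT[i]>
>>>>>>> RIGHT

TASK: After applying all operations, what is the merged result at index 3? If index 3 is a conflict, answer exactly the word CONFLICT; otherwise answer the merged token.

Final LEFT:  [charlie, echo, charlie, delta, bravo, foxtrot]
Final RIGHT: [bravo, echo, echo, echo, charlie, foxtrot]
i=0: L=charlie, R=bravo=BASE -> take LEFT -> charlie
i=1: L=echo R=echo -> agree -> echo
i=2: L=charlie, R=echo=BASE -> take LEFT -> charlie
i=3: L=delta=BASE, R=echo -> take RIGHT -> echo
i=4: L=bravo=BASE, R=charlie -> take RIGHT -> charlie
i=5: L=foxtrot R=foxtrot -> agree -> foxtrot
Index 3 -> echo

Answer: echo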